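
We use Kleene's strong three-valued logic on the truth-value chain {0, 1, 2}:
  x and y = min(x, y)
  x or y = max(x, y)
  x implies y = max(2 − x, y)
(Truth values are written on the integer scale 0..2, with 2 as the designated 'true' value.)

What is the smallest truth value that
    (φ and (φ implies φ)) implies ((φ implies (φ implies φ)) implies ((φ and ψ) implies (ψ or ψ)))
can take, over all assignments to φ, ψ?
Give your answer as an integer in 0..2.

1

Take φ = 1, ψ = 1:
φ implies φ = 1 implies 1 = 1
φ and (φ implies φ) = 1 and 1 = 1
φ implies φ = 1 implies 1 = 1
φ implies (φ implies φ) = 1 implies 1 = 1
φ and ψ = 1 and 1 = 1
ψ or ψ = 1 or 1 = 1
(φ and ψ) implies (ψ or ψ) = 1 implies 1 = 1
(φ implies (φ implies φ)) implies ((φ and ψ) implies (ψ or ψ)) = 1 implies 1 = 1
(φ and (φ implies φ)) implies ((φ implies (φ implies φ)) implies ((φ and ψ) implies (ψ or ψ))) = 1 implies 1 = 1
No assignment yields a value below 1, so this is the minimum.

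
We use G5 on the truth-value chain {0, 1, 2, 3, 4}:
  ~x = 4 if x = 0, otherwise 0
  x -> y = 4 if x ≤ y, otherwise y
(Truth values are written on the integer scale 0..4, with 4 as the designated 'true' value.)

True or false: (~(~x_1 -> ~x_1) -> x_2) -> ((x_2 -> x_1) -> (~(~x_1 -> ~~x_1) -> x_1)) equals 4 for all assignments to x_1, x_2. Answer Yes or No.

No

Counterexample: take x_1 = 0, x_2 = 0.
~x_1 = ~0 = 4
~x_1 = ~0 = 4
~x_1 -> ~x_1 = 4 -> 4 = 4
~(~x_1 -> ~x_1) = ~4 = 0
~(~x_1 -> ~x_1) -> x_2 = 0 -> 0 = 4
x_2 -> x_1 = 0 -> 0 = 4
~x_1 = ~0 = 4
~x_1 = ~0 = 4
~~x_1 = ~4 = 0
~x_1 -> ~~x_1 = 4 -> 0 = 0
~(~x_1 -> ~~x_1) = ~0 = 4
~(~x_1 -> ~~x_1) -> x_1 = 4 -> 0 = 0
(x_2 -> x_1) -> (~(~x_1 -> ~~x_1) -> x_1) = 4 -> 0 = 0
(~(~x_1 -> ~x_1) -> x_2) -> ((x_2 -> x_1) -> (~(~x_1 -> ~~x_1) -> x_1)) = 4 -> 0 = 0
This gives 0 ≠ 4.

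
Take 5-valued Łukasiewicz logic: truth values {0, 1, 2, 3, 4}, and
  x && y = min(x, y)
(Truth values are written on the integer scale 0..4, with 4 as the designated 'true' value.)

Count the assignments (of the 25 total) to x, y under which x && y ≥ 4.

1

value 4: 1 assignment (counts)
value 3: 3 assignments
value 2: 5 assignments
value 1: 7 assignments
value 0: 9 assignments
So 1 of the 25 assignments meets the threshold.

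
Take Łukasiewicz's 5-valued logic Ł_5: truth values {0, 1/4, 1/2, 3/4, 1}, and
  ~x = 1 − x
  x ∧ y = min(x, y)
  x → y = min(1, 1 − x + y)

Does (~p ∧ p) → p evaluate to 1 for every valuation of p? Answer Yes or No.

Yes

p = 0 ↦ 1
p = 1/4 ↦ 1
p = 1/2 ↦ 1
p = 3/4 ↦ 1
p = 1 ↦ 1
Every assignment gives a value ≥ 1.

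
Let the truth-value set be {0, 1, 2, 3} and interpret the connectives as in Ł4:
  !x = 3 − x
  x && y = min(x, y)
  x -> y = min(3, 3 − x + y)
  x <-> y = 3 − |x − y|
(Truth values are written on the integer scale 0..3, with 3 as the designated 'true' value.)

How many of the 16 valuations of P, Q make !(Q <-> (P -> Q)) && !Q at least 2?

4

P = 0, Q = 0 ↦ 3  ≥
P = 0, Q = 1 ↦ 2  ≥
P = 0, Q = 2 ↦ 1  <
P = 0, Q = 3 ↦ 0  <
P = 1, Q = 0 ↦ 2  ≥
P = 1, Q = 1 ↦ 2  ≥
P = 1, Q = 2 ↦ 1  <
P = 1, Q = 3 ↦ 0  <
P = 2, Q = 0 ↦ 1  <
P = 2, Q = 1 ↦ 1  <
P = 2, Q = 2 ↦ 1  <
P = 2, Q = 3 ↦ 0  <
P = 3, Q = 0 ↦ 0  <
P = 3, Q = 1 ↦ 0  <
P = 3, Q = 2 ↦ 0  <
P = 3, Q = 3 ↦ 0  <
So 4 of the 16 assignments meet the threshold.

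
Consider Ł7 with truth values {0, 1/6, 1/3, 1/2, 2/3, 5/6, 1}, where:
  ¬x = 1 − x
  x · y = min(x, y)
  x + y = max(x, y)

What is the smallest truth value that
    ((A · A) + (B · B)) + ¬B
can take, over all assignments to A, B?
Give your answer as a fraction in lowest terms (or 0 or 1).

1/2

Take A = 0, B = 1/2:
A · A = 0 · 0 = 0
B · B = 1/2 · 1/2 = 1/2
(A · A) + (B · B) = 0 + 1/2 = 1/2
¬B = ¬1/2 = 1/2
((A · A) + (B · B)) + ¬B = 1/2 + 1/2 = 1/2
No assignment yields a value below 1/2, so this is the minimum.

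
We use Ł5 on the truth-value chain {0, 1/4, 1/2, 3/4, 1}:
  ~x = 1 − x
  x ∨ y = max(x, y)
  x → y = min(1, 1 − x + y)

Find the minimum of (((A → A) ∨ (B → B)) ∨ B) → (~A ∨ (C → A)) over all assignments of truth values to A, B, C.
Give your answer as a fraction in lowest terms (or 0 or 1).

1/2

Take A = 1/2, B = 0, C = 1:
A → A = 1/2 → 1/2 = 1
B → B = 0 → 0 = 1
(A → A) ∨ (B → B) = 1 ∨ 1 = 1
((A → A) ∨ (B → B)) ∨ B = 1 ∨ 0 = 1
~A = ~1/2 = 1/2
C → A = 1 → 1/2 = 1/2
~A ∨ (C → A) = 1/2 ∨ 1/2 = 1/2
(((A → A) ∨ (B → B)) ∨ B) → (~A ∨ (C → A)) = 1 → 1/2 = 1/2
No assignment yields a value below 1/2, so this is the minimum.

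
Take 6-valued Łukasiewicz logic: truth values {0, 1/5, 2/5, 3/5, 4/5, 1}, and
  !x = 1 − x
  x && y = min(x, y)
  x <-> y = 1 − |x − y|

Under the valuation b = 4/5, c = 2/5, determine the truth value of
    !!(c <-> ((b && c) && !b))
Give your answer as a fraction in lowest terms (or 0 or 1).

b && c = 4/5 && 2/5 = 2/5
!b = !4/5 = 1/5
(b && c) && !b = 2/5 && 1/5 = 1/5
c <-> ((b && c) && !b) = 2/5 <-> 1/5 = 4/5
!(c <-> ((b && c) && !b)) = !4/5 = 1/5
!!(c <-> ((b && c) && !b)) = !1/5 = 4/5

4/5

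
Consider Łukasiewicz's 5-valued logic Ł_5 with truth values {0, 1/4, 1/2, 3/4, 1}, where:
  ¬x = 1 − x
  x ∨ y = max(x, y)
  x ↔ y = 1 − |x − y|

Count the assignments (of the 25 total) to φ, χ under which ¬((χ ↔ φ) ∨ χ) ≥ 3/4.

value 1: 1 assignment (counts)
value 3/4: 2 assignments (counts)
value 1/2: 4 assignments
value 1/4: 9 assignments
value 0: 9 assignments
So 3 of the 25 assignments meet the threshold.

3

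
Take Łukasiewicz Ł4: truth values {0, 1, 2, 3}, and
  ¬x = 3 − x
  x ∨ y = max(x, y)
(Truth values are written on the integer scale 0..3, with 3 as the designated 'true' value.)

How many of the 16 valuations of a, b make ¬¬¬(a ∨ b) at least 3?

a = 0, b = 0 ↦ 3  ≥
a = 0, b = 1 ↦ 2  <
a = 0, b = 2 ↦ 1  <
a = 0, b = 3 ↦ 0  <
a = 1, b = 0 ↦ 2  <
a = 1, b = 1 ↦ 2  <
a = 1, b = 2 ↦ 1  <
a = 1, b = 3 ↦ 0  <
a = 2, b = 0 ↦ 1  <
a = 2, b = 1 ↦ 1  <
a = 2, b = 2 ↦ 1  <
a = 2, b = 3 ↦ 0  <
a = 3, b = 0 ↦ 0  <
a = 3, b = 1 ↦ 0  <
a = 3, b = 2 ↦ 0  <
a = 3, b = 3 ↦ 0  <
So 1 of the 16 assignments meets the threshold.

1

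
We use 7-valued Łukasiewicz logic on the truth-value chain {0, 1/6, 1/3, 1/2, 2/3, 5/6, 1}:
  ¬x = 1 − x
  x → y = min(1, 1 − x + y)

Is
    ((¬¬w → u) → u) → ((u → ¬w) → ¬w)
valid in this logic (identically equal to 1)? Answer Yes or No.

No

Counterexample: take u = 0, w = 2/3.
¬w = ¬2/3 = 1/3
¬¬w = ¬1/3 = 2/3
¬¬w → u = 2/3 → 0 = 1/3
(¬¬w → u) → u = 1/3 → 0 = 2/3
¬w = ¬2/3 = 1/3
u → ¬w = 0 → 1/3 = 1
¬w = ¬2/3 = 1/3
(u → ¬w) → ¬w = 1 → 1/3 = 1/3
((¬¬w → u) → u) → ((u → ¬w) → ¬w) = 2/3 → 1/3 = 2/3
This gives 2/3 ≠ 1.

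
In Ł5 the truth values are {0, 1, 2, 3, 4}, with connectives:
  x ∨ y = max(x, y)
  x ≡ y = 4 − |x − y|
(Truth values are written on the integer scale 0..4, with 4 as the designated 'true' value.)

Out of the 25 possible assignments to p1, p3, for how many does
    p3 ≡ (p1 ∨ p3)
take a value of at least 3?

19

value 4: 15 assignments (counts)
value 3: 4 assignments (counts)
value 2: 3 assignments
value 1: 2 assignments
value 0: 1 assignment
So 19 of the 25 assignments meet the threshold.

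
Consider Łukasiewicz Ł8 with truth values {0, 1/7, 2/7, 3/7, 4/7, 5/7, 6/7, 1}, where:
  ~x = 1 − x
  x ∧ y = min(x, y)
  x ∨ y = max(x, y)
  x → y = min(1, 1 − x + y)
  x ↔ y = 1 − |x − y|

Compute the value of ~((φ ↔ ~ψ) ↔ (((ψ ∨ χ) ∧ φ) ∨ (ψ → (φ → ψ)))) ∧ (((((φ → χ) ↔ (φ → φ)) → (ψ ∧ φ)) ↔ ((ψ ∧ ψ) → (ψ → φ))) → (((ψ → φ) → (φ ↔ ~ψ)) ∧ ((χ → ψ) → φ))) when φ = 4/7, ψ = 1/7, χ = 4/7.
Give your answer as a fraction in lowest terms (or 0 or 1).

2/7

~ψ = ~1/7 = 6/7
φ ↔ ~ψ = 4/7 ↔ 6/7 = 5/7
ψ ∨ χ = 1/7 ∨ 4/7 = 4/7
(ψ ∨ χ) ∧ φ = 4/7 ∧ 4/7 = 4/7
φ → ψ = 4/7 → 1/7 = 4/7
ψ → (φ → ψ) = 1/7 → 4/7 = 1
((ψ ∨ χ) ∧ φ) ∨ (ψ → (φ → ψ)) = 4/7 ∨ 1 = 1
(φ ↔ ~ψ) ↔ (((ψ ∨ χ) ∧ φ) ∨ (ψ → (φ → ψ))) = 5/7 ↔ 1 = 5/7
~((φ ↔ ~ψ) ↔ (((ψ ∨ χ) ∧ φ) ∨ (ψ → (φ → ψ)))) = ~5/7 = 2/7
φ → χ = 4/7 → 4/7 = 1
φ → φ = 4/7 → 4/7 = 1
(φ → χ) ↔ (φ → φ) = 1 ↔ 1 = 1
ψ ∧ φ = 1/7 ∧ 4/7 = 1/7
((φ → χ) ↔ (φ → φ)) → (ψ ∧ φ) = 1 → 1/7 = 1/7
ψ ∧ ψ = 1/7 ∧ 1/7 = 1/7
ψ → φ = 1/7 → 4/7 = 1
(ψ ∧ ψ) → (ψ → φ) = 1/7 → 1 = 1
(((φ → χ) ↔ (φ → φ)) → (ψ ∧ φ)) ↔ ((ψ ∧ ψ) → (ψ → φ)) = 1/7 ↔ 1 = 1/7
ψ → φ = 1/7 → 4/7 = 1
~ψ = ~1/7 = 6/7
φ ↔ ~ψ = 4/7 ↔ 6/7 = 5/7
(ψ → φ) → (φ ↔ ~ψ) = 1 → 5/7 = 5/7
χ → ψ = 4/7 → 1/7 = 4/7
(χ → ψ) → φ = 4/7 → 4/7 = 1
((ψ → φ) → (φ ↔ ~ψ)) ∧ ((χ → ψ) → φ) = 5/7 ∧ 1 = 5/7
((((φ → χ) ↔ (φ → φ)) → (ψ ∧ φ)) ↔ ((ψ ∧ ψ) → (ψ → φ))) → (((ψ → φ) → (φ ↔ ~ψ)) ∧ ((χ → ψ) → φ)) = 1/7 → 5/7 = 1
~((φ ↔ ~ψ) ↔ (((ψ ∨ χ) ∧ φ) ∨ (ψ → (φ → ψ)))) ∧ (((((φ → χ) ↔ (φ → φ)) → (ψ ∧ φ)) ↔ ((ψ ∧ ψ) → (ψ → φ))) → (((ψ → φ) → (φ ↔ ~ψ)) ∧ ((χ → ψ) → φ))) = 2/7 ∧ 1 = 2/7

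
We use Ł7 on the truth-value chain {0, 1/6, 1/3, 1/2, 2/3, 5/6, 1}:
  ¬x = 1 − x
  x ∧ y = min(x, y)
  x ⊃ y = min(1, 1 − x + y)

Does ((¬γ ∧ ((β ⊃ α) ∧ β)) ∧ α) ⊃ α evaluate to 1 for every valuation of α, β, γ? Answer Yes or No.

At α = 1/6, β = 1/2, γ = 2/3, for instance:
¬γ = ¬2/3 = 1/3
β ⊃ α = 1/2 ⊃ 1/6 = 2/3
(β ⊃ α) ∧ β = 2/3 ∧ 1/2 = 1/2
¬γ ∧ ((β ⊃ α) ∧ β) = 1/3 ∧ 1/2 = 1/3
(¬γ ∧ ((β ⊃ α) ∧ β)) ∧ α = 1/3 ∧ 1/6 = 1/6
((¬γ ∧ ((β ⊃ α) ∧ β)) ∧ α) ⊃ α = 1/6 ⊃ 1/6 = 1
and checking the remaining 342 assignments likewise gives ≥ 1 in every case.

Yes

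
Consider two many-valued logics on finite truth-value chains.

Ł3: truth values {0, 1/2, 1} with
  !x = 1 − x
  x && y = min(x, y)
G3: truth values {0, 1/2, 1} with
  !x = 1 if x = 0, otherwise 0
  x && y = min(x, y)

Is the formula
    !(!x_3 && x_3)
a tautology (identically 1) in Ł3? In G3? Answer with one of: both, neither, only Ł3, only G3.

In Ł3: at x_3 = 1/2 the value is 1/2 — not a tautology.
In G3: every assignment gives 1 — tautology.

only G3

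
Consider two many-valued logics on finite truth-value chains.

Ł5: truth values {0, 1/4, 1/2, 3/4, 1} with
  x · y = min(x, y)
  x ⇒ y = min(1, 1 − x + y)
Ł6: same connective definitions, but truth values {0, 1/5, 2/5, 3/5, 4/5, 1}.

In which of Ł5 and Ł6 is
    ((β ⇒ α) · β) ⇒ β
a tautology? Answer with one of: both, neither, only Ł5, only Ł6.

both

In Ł5: every assignment gives 1 — tautology.
In Ł6: every assignment gives 1 — tautology.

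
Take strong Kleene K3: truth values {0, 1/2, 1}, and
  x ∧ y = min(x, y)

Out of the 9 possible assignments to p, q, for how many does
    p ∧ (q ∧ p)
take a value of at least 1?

p = 0, q = 0 ↦ 0  <
p = 0, q = 1/2 ↦ 0  <
p = 0, q = 1 ↦ 0  <
p = 1/2, q = 0 ↦ 0  <
p = 1/2, q = 1/2 ↦ 1/2  <
p = 1/2, q = 1 ↦ 1/2  <
p = 1, q = 0 ↦ 0  <
p = 1, q = 1/2 ↦ 1/2  <
p = 1, q = 1 ↦ 1  ≥
So 1 of the 9 assignments meets the threshold.

1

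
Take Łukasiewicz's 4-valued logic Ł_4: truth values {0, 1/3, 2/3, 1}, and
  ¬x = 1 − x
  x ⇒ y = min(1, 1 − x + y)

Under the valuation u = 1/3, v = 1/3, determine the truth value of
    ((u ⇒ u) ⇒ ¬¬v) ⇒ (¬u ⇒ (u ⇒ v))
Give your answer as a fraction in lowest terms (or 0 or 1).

u ⇒ u = 1/3 ⇒ 1/3 = 1
¬v = ¬1/3 = 2/3
¬¬v = ¬2/3 = 1/3
(u ⇒ u) ⇒ ¬¬v = 1 ⇒ 1/3 = 1/3
¬u = ¬1/3 = 2/3
u ⇒ v = 1/3 ⇒ 1/3 = 1
¬u ⇒ (u ⇒ v) = 2/3 ⇒ 1 = 1
((u ⇒ u) ⇒ ¬¬v) ⇒ (¬u ⇒ (u ⇒ v)) = 1/3 ⇒ 1 = 1

1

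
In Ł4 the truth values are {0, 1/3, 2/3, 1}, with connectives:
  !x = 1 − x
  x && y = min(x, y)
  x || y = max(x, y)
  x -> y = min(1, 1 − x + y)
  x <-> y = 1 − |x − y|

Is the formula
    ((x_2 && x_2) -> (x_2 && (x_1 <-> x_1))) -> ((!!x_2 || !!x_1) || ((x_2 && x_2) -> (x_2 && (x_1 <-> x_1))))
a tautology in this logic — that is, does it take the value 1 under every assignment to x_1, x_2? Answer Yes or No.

Yes

x_1 = 0, x_2 = 0 ↦ 1
x_1 = 0, x_2 = 1/3 ↦ 1
x_1 = 0, x_2 = 2/3 ↦ 1
x_1 = 0, x_2 = 1 ↦ 1
x_1 = 1/3, x_2 = 0 ↦ 1
x_1 = 1/3, x_2 = 1/3 ↦ 1
x_1 = 1/3, x_2 = 2/3 ↦ 1
x_1 = 1/3, x_2 = 1 ↦ 1
x_1 = 2/3, x_2 = 0 ↦ 1
x_1 = 2/3, x_2 = 1/3 ↦ 1
x_1 = 2/3, x_2 = 2/3 ↦ 1
x_1 = 2/3, x_2 = 1 ↦ 1
x_1 = 1, x_2 = 0 ↦ 1
x_1 = 1, x_2 = 1/3 ↦ 1
x_1 = 1, x_2 = 2/3 ↦ 1
x_1 = 1, x_2 = 1 ↦ 1
Every assignment gives a value ≥ 1.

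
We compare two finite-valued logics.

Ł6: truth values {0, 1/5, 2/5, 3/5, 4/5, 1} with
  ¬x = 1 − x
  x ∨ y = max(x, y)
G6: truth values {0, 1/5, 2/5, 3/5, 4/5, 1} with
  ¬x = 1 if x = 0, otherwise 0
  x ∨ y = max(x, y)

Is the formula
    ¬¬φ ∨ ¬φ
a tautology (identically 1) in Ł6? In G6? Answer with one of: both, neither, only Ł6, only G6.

only G6

In Ł6: at φ = 1/5 the value is 4/5 — not a tautology.
In G6: every assignment gives 1 — tautology.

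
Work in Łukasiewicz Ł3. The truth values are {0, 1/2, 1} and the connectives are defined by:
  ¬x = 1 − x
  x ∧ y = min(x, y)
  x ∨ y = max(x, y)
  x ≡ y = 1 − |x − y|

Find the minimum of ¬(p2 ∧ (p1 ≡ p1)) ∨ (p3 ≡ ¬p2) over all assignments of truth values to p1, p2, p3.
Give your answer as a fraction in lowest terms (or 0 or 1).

Take p1 = 0, p2 = 1, p3 = 1:
p1 ≡ p1 = 0 ≡ 0 = 1
p2 ∧ (p1 ≡ p1) = 1 ∧ 1 = 1
¬(p2 ∧ (p1 ≡ p1)) = ¬1 = 0
¬p2 = ¬1 = 0
p3 ≡ ¬p2 = 1 ≡ 0 = 0
¬(p2 ∧ (p1 ≡ p1)) ∨ (p3 ≡ ¬p2) = 0 ∨ 0 = 0
No assignment yields a value below 0, so this is the minimum.

0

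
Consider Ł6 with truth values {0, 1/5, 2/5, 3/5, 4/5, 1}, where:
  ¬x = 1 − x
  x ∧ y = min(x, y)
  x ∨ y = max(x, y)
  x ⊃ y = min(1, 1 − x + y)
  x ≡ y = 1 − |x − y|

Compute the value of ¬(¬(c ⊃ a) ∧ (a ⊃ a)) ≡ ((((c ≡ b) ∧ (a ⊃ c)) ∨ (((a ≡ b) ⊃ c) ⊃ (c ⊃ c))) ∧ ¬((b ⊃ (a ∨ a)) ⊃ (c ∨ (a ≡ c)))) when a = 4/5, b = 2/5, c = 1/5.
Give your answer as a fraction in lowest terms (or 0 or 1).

c ⊃ a = 1/5 ⊃ 4/5 = 1
¬(c ⊃ a) = ¬1 = 0
a ⊃ a = 4/5 ⊃ 4/5 = 1
¬(c ⊃ a) ∧ (a ⊃ a) = 0 ∧ 1 = 0
¬(¬(c ⊃ a) ∧ (a ⊃ a)) = ¬0 = 1
c ≡ b = 1/5 ≡ 2/5 = 4/5
a ⊃ c = 4/5 ⊃ 1/5 = 2/5
(c ≡ b) ∧ (a ⊃ c) = 4/5 ∧ 2/5 = 2/5
a ≡ b = 4/5 ≡ 2/5 = 3/5
(a ≡ b) ⊃ c = 3/5 ⊃ 1/5 = 3/5
c ⊃ c = 1/5 ⊃ 1/5 = 1
((a ≡ b) ⊃ c) ⊃ (c ⊃ c) = 3/5 ⊃ 1 = 1
((c ≡ b) ∧ (a ⊃ c)) ∨ (((a ≡ b) ⊃ c) ⊃ (c ⊃ c)) = 2/5 ∨ 1 = 1
a ∨ a = 4/5 ∨ 4/5 = 4/5
b ⊃ (a ∨ a) = 2/5 ⊃ 4/5 = 1
a ≡ c = 4/5 ≡ 1/5 = 2/5
c ∨ (a ≡ c) = 1/5 ∨ 2/5 = 2/5
(b ⊃ (a ∨ a)) ⊃ (c ∨ (a ≡ c)) = 1 ⊃ 2/5 = 2/5
¬((b ⊃ (a ∨ a)) ⊃ (c ∨ (a ≡ c))) = ¬2/5 = 3/5
(((c ≡ b) ∧ (a ⊃ c)) ∨ (((a ≡ b) ⊃ c) ⊃ (c ⊃ c))) ∧ ¬((b ⊃ (a ∨ a)) ⊃ (c ∨ (a ≡ c))) = 1 ∧ 3/5 = 3/5
¬(¬(c ⊃ a) ∧ (a ⊃ a)) ≡ ((((c ≡ b) ∧ (a ⊃ c)) ∨ (((a ≡ b) ⊃ c) ⊃ (c ⊃ c))) ∧ ¬((b ⊃ (a ∨ a)) ⊃ (c ∨ (a ≡ c)))) = 1 ≡ 3/5 = 3/5

3/5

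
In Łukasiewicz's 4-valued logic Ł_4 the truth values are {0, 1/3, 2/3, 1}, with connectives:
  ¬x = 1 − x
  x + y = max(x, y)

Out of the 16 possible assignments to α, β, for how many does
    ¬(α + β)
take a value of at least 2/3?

α = 0, β = 0 ↦ 1  ≥
α = 0, β = 1/3 ↦ 2/3  ≥
α = 0, β = 2/3 ↦ 1/3  <
α = 0, β = 1 ↦ 0  <
α = 1/3, β = 0 ↦ 2/3  ≥
α = 1/3, β = 1/3 ↦ 2/3  ≥
α = 1/3, β = 2/3 ↦ 1/3  <
α = 1/3, β = 1 ↦ 0  <
α = 2/3, β = 0 ↦ 1/3  <
α = 2/3, β = 1/3 ↦ 1/3  <
α = 2/3, β = 2/3 ↦ 1/3  <
α = 2/3, β = 1 ↦ 0  <
α = 1, β = 0 ↦ 0  <
α = 1, β = 1/3 ↦ 0  <
α = 1, β = 2/3 ↦ 0  <
α = 1, β = 1 ↦ 0  <
So 4 of the 16 assignments meet the threshold.

4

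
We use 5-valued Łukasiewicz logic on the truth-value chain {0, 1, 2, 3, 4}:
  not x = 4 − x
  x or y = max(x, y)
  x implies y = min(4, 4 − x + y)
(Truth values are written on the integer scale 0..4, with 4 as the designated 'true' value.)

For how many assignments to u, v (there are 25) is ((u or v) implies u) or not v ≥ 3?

19

value 4: 15 assignments (counts)
value 3: 4 assignments (counts)
value 2: 3 assignments
value 1: 2 assignments
value 0: 1 assignment
So 19 of the 25 assignments meet the threshold.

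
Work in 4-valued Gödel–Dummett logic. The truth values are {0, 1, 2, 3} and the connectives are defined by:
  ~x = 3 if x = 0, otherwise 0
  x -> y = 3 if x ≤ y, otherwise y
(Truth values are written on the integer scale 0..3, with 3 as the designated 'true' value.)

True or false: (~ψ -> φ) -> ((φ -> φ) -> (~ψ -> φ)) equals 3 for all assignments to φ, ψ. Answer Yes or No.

φ = 0, ψ = 0 ↦ 3
φ = 0, ψ = 1 ↦ 3
φ = 0, ψ = 2 ↦ 3
φ = 0, ψ = 3 ↦ 3
φ = 1, ψ = 0 ↦ 3
φ = 1, ψ = 1 ↦ 3
φ = 1, ψ = 2 ↦ 3
φ = 1, ψ = 3 ↦ 3
φ = 2, ψ = 0 ↦ 3
φ = 2, ψ = 1 ↦ 3
φ = 2, ψ = 2 ↦ 3
φ = 2, ψ = 3 ↦ 3
φ = 3, ψ = 0 ↦ 3
φ = 3, ψ = 1 ↦ 3
φ = 3, ψ = 2 ↦ 3
φ = 3, ψ = 3 ↦ 3
Every assignment gives a value ≥ 3.

Yes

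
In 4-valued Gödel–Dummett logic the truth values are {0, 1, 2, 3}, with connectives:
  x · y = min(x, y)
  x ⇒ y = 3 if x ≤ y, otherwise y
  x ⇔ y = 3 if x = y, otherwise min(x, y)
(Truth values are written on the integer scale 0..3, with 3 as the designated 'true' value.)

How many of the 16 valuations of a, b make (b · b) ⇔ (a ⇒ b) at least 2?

a = 0, b = 0 ↦ 0  <
a = 0, b = 1 ↦ 1  <
a = 0, b = 2 ↦ 2  ≥
a = 0, b = 3 ↦ 3  ≥
a = 1, b = 0 ↦ 3  ≥
a = 1, b = 1 ↦ 1  <
a = 1, b = 2 ↦ 2  ≥
a = 1, b = 3 ↦ 3  ≥
a = 2, b = 0 ↦ 3  ≥
a = 2, b = 1 ↦ 3  ≥
a = 2, b = 2 ↦ 2  ≥
a = 2, b = 3 ↦ 3  ≥
a = 3, b = 0 ↦ 3  ≥
a = 3, b = 1 ↦ 3  ≥
a = 3, b = 2 ↦ 3  ≥
a = 3, b = 3 ↦ 3  ≥
So 13 of the 16 assignments meet the threshold.

13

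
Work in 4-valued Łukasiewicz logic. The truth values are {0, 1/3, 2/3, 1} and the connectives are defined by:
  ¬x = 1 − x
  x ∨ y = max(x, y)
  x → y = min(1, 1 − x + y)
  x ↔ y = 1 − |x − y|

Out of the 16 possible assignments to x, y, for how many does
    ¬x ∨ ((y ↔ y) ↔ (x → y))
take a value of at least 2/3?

x = 0, y = 0 ↦ 1  ≥
x = 0, y = 1/3 ↦ 1  ≥
x = 0, y = 2/3 ↦ 1  ≥
x = 0, y = 1 ↦ 1  ≥
x = 1/3, y = 0 ↦ 2/3  ≥
x = 1/3, y = 1/3 ↦ 1  ≥
x = 1/3, y = 2/3 ↦ 1  ≥
x = 1/3, y = 1 ↦ 1  ≥
x = 2/3, y = 0 ↦ 1/3  <
x = 2/3, y = 1/3 ↦ 2/3  ≥
x = 2/3, y = 2/3 ↦ 1  ≥
x = 2/3, y = 1 ↦ 1  ≥
x = 1, y = 0 ↦ 0  <
x = 1, y = 1/3 ↦ 1/3  <
x = 1, y = 2/3 ↦ 2/3  ≥
x = 1, y = 1 ↦ 1  ≥
So 13 of the 16 assignments meet the threshold.

13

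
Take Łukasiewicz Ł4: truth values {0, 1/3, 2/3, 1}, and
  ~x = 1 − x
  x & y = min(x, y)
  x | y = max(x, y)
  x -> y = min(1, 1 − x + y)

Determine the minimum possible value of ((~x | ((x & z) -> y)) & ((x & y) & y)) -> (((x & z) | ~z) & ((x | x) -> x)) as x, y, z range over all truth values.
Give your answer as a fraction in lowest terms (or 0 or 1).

2/3

Take x = 1, y = 1, z = 1/3:
~x = ~1 = 0
x & z = 1 & 1/3 = 1/3
(x & z) -> y = 1/3 -> 1 = 1
~x | ((x & z) -> y) = 0 | 1 = 1
x & y = 1 & 1 = 1
(x & y) & y = 1 & 1 = 1
(~x | ((x & z) -> y)) & ((x & y) & y) = 1 & 1 = 1
x & z = 1 & 1/3 = 1/3
~z = ~1/3 = 2/3
(x & z) | ~z = 1/3 | 2/3 = 2/3
x | x = 1 | 1 = 1
(x | x) -> x = 1 -> 1 = 1
((x & z) | ~z) & ((x | x) -> x) = 2/3 & 1 = 2/3
((~x | ((x & z) -> y)) & ((x & y) & y)) -> (((x & z) | ~z) & ((x | x) -> x)) = 1 -> 2/3 = 2/3
No assignment yields a value below 2/3, so this is the minimum.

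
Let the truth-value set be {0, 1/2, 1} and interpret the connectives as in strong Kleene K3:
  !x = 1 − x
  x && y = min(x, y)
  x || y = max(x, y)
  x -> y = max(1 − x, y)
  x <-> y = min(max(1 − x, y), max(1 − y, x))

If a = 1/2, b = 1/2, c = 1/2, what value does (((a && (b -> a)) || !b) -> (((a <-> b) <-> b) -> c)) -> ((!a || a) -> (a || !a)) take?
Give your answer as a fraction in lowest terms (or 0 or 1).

b -> a = 1/2 -> 1/2 = 1/2
a && (b -> a) = 1/2 && 1/2 = 1/2
!b = !1/2 = 1/2
(a && (b -> a)) || !b = 1/2 || 1/2 = 1/2
a <-> b = 1/2 <-> 1/2 = 1/2
(a <-> b) <-> b = 1/2 <-> 1/2 = 1/2
((a <-> b) <-> b) -> c = 1/2 -> 1/2 = 1/2
((a && (b -> a)) || !b) -> (((a <-> b) <-> b) -> c) = 1/2 -> 1/2 = 1/2
!a = !1/2 = 1/2
!a || a = 1/2 || 1/2 = 1/2
!a = !1/2 = 1/2
a || !a = 1/2 || 1/2 = 1/2
(!a || a) -> (a || !a) = 1/2 -> 1/2 = 1/2
(((a && (b -> a)) || !b) -> (((a <-> b) <-> b) -> c)) -> ((!a || a) -> (a || !a)) = 1/2 -> 1/2 = 1/2

1/2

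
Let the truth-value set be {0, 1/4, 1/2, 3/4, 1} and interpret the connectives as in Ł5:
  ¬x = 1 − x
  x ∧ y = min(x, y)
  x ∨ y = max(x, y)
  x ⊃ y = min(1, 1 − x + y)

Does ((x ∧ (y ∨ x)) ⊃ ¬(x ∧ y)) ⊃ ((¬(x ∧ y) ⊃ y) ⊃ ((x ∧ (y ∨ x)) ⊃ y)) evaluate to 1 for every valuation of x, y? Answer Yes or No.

Yes

At x = 1/2, y = 1, for instance:
y ∨ x = 1 ∨ 1/2 = 1
x ∧ (y ∨ x) = 1/2 ∧ 1 = 1/2
x ∧ y = 1/2 ∧ 1 = 1/2
¬(x ∧ y) = ¬1/2 = 1/2
(x ∧ (y ∨ x)) ⊃ ¬(x ∧ y) = 1/2 ⊃ 1/2 = 1
¬(x ∧ y) ⊃ y = 1/2 ⊃ 1 = 1
(x ∧ (y ∨ x)) ⊃ y = 1/2 ⊃ 1 = 1
(¬(x ∧ y) ⊃ y) ⊃ ((x ∧ (y ∨ x)) ⊃ y) = 1 ⊃ 1 = 1
((x ∧ (y ∨ x)) ⊃ ¬(x ∧ y)) ⊃ ((¬(x ∧ y) ⊃ y) ⊃ ((x ∧ (y ∨ x)) ⊃ y)) = 1 ⊃ 1 = 1
and checking the remaining 24 assignments likewise gives ≥ 1 in every case.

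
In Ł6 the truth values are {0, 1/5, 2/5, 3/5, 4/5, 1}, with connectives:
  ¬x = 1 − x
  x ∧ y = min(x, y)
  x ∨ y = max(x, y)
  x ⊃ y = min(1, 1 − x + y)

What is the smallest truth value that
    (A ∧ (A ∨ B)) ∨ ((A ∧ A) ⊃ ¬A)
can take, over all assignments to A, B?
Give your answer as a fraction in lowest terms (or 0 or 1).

4/5

Take A = 3/5, B = 0:
A ∨ B = 3/5 ∨ 0 = 3/5
A ∧ (A ∨ B) = 3/5 ∧ 3/5 = 3/5
A ∧ A = 3/5 ∧ 3/5 = 3/5
¬A = ¬3/5 = 2/5
(A ∧ A) ⊃ ¬A = 3/5 ⊃ 2/5 = 4/5
(A ∧ (A ∨ B)) ∨ ((A ∧ A) ⊃ ¬A) = 3/5 ∨ 4/5 = 4/5
No assignment yields a value below 4/5, so this is the minimum.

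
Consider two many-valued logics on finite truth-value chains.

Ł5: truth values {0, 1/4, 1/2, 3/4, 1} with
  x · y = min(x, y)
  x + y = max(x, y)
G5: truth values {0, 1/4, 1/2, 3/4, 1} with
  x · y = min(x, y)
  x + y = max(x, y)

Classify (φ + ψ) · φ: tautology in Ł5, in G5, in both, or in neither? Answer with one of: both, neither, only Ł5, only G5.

In Ł5: at φ = 0, ψ = 0 the value is 0 — not a tautology.
In G5: at φ = 0, ψ = 0 the value is 0 — not a tautology.

neither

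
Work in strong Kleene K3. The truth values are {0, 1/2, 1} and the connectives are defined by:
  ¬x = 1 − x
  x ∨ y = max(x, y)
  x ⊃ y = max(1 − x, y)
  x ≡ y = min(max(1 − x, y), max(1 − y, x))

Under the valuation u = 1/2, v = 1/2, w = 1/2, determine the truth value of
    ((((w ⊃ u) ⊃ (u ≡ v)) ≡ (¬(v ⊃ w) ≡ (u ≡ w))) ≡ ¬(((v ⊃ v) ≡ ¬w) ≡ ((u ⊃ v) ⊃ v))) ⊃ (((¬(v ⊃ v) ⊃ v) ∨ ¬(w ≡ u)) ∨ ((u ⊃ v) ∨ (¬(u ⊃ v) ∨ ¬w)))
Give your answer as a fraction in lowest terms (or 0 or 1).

w ⊃ u = 1/2 ⊃ 1/2 = 1/2
u ≡ v = 1/2 ≡ 1/2 = 1/2
(w ⊃ u) ⊃ (u ≡ v) = 1/2 ⊃ 1/2 = 1/2
v ⊃ w = 1/2 ⊃ 1/2 = 1/2
¬(v ⊃ w) = ¬1/2 = 1/2
u ≡ w = 1/2 ≡ 1/2 = 1/2
¬(v ⊃ w) ≡ (u ≡ w) = 1/2 ≡ 1/2 = 1/2
((w ⊃ u) ⊃ (u ≡ v)) ≡ (¬(v ⊃ w) ≡ (u ≡ w)) = 1/2 ≡ 1/2 = 1/2
v ⊃ v = 1/2 ⊃ 1/2 = 1/2
¬w = ¬1/2 = 1/2
(v ⊃ v) ≡ ¬w = 1/2 ≡ 1/2 = 1/2
u ⊃ v = 1/2 ⊃ 1/2 = 1/2
(u ⊃ v) ⊃ v = 1/2 ⊃ 1/2 = 1/2
((v ⊃ v) ≡ ¬w) ≡ ((u ⊃ v) ⊃ v) = 1/2 ≡ 1/2 = 1/2
¬(((v ⊃ v) ≡ ¬w) ≡ ((u ⊃ v) ⊃ v)) = ¬1/2 = 1/2
(((w ⊃ u) ⊃ (u ≡ v)) ≡ (¬(v ⊃ w) ≡ (u ≡ w))) ≡ ¬(((v ⊃ v) ≡ ¬w) ≡ ((u ⊃ v) ⊃ v)) = 1/2 ≡ 1/2 = 1/2
v ⊃ v = 1/2 ⊃ 1/2 = 1/2
¬(v ⊃ v) = ¬1/2 = 1/2
¬(v ⊃ v) ⊃ v = 1/2 ⊃ 1/2 = 1/2
w ≡ u = 1/2 ≡ 1/2 = 1/2
¬(w ≡ u) = ¬1/2 = 1/2
(¬(v ⊃ v) ⊃ v) ∨ ¬(w ≡ u) = 1/2 ∨ 1/2 = 1/2
u ⊃ v = 1/2 ⊃ 1/2 = 1/2
u ⊃ v = 1/2 ⊃ 1/2 = 1/2
¬(u ⊃ v) = ¬1/2 = 1/2
¬w = ¬1/2 = 1/2
¬(u ⊃ v) ∨ ¬w = 1/2 ∨ 1/2 = 1/2
(u ⊃ v) ∨ (¬(u ⊃ v) ∨ ¬w) = 1/2 ∨ 1/2 = 1/2
((¬(v ⊃ v) ⊃ v) ∨ ¬(w ≡ u)) ∨ ((u ⊃ v) ∨ (¬(u ⊃ v) ∨ ¬w)) = 1/2 ∨ 1/2 = 1/2
((((w ⊃ u) ⊃ (u ≡ v)) ≡ (¬(v ⊃ w) ≡ (u ≡ w))) ≡ ¬(((v ⊃ v) ≡ ¬w) ≡ ((u ⊃ v) ⊃ v))) ⊃ (((¬(v ⊃ v) ⊃ v) ∨ ¬(w ≡ u)) ∨ ((u ⊃ v) ∨ (¬(u ⊃ v) ∨ ¬w))) = 1/2 ⊃ 1/2 = 1/2

1/2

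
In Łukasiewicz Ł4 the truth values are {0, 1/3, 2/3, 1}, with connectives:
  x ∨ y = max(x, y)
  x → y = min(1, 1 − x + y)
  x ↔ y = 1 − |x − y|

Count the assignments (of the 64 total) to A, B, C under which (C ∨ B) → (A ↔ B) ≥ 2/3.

51

value 1: 36 assignments (counts)
value 2/3: 15 assignments (counts)
value 1/3: 8 assignments
value 0: 5 assignments
So 51 of the 64 assignments meet the threshold.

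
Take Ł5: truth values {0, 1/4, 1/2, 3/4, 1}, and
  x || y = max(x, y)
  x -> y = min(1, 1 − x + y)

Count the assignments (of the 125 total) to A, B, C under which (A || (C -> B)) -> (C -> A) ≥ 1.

value 1: 95 assignments (counts)
value 3/4: 16 assignments
value 1/2: 9 assignments
value 1/4: 4 assignments
value 0: 1 assignment
So 95 of the 125 assignments meet the threshold.

95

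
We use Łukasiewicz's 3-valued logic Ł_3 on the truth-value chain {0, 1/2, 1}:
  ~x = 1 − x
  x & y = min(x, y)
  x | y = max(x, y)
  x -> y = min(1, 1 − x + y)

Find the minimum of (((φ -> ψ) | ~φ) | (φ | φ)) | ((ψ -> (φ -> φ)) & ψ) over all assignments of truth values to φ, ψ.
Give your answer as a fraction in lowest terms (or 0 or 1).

Take φ = 1/2, ψ = 0:
φ -> ψ = 1/2 -> 0 = 1/2
~φ = ~1/2 = 1/2
(φ -> ψ) | ~φ = 1/2 | 1/2 = 1/2
φ | φ = 1/2 | 1/2 = 1/2
((φ -> ψ) | ~φ) | (φ | φ) = 1/2 | 1/2 = 1/2
φ -> φ = 1/2 -> 1/2 = 1
ψ -> (φ -> φ) = 0 -> 1 = 1
(ψ -> (φ -> φ)) & ψ = 1 & 0 = 0
(((φ -> ψ) | ~φ) | (φ | φ)) | ((ψ -> (φ -> φ)) & ψ) = 1/2 | 0 = 1/2
No assignment yields a value below 1/2, so this is the minimum.

1/2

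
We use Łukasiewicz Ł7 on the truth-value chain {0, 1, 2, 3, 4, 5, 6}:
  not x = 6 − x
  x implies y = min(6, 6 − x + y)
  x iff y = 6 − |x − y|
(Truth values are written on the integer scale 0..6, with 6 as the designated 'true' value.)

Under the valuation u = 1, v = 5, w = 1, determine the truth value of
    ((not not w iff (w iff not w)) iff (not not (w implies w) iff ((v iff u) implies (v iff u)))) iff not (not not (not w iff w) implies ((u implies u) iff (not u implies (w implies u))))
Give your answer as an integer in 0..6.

not w = not 1 = 5
not not w = not 5 = 1
not w = not 1 = 5
w iff not w = 1 iff 5 = 2
not not w iff (w iff not w) = 1 iff 2 = 5
w implies w = 1 implies 1 = 6
not (w implies w) = not 6 = 0
not not (w implies w) = not 0 = 6
v iff u = 5 iff 1 = 2
v iff u = 5 iff 1 = 2
(v iff u) implies (v iff u) = 2 implies 2 = 6
not not (w implies w) iff ((v iff u) implies (v iff u)) = 6 iff 6 = 6
(not not w iff (w iff not w)) iff (not not (w implies w) iff ((v iff u) implies (v iff u))) = 5 iff 6 = 5
not w = not 1 = 5
not w iff w = 5 iff 1 = 2
not (not w iff w) = not 2 = 4
not not (not w iff w) = not 4 = 2
u implies u = 1 implies 1 = 6
not u = not 1 = 5
w implies u = 1 implies 1 = 6
not u implies (w implies u) = 5 implies 6 = 6
(u implies u) iff (not u implies (w implies u)) = 6 iff 6 = 6
not not (not w iff w) implies ((u implies u) iff (not u implies (w implies u))) = 2 implies 6 = 6
not (not not (not w iff w) implies ((u implies u) iff (not u implies (w implies u)))) = not 6 = 0
((not not w iff (w iff not w)) iff (not not (w implies w) iff ((v iff u) implies (v iff u)))) iff not (not not (not w iff w) implies ((u implies u) iff (not u implies (w implies u)))) = 5 iff 0 = 1

1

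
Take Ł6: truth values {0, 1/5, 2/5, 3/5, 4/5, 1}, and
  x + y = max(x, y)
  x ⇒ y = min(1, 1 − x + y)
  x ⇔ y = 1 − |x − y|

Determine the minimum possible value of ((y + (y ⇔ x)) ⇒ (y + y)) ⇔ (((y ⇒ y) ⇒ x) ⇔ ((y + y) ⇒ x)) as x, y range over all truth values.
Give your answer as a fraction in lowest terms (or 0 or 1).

3/5

Take x = 0, y = 2/5:
y ⇔ x = 2/5 ⇔ 0 = 3/5
y + (y ⇔ x) = 2/5 + 3/5 = 3/5
y + y = 2/5 + 2/5 = 2/5
(y + (y ⇔ x)) ⇒ (y + y) = 3/5 ⇒ 2/5 = 4/5
y ⇒ y = 2/5 ⇒ 2/5 = 1
(y ⇒ y) ⇒ x = 1 ⇒ 0 = 0
y + y = 2/5 + 2/5 = 2/5
(y + y) ⇒ x = 2/5 ⇒ 0 = 3/5
((y ⇒ y) ⇒ x) ⇔ ((y + y) ⇒ x) = 0 ⇔ 3/5 = 2/5
((y + (y ⇔ x)) ⇒ (y + y)) ⇔ (((y ⇒ y) ⇒ x) ⇔ ((y + y) ⇒ x)) = 4/5 ⇔ 2/5 = 3/5
No assignment yields a value below 3/5, so this is the minimum.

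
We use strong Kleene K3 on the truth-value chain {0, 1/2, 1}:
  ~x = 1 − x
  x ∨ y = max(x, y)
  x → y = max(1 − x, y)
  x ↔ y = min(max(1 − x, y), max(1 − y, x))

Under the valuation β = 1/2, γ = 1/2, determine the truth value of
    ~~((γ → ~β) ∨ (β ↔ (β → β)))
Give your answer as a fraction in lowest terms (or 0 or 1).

~β = ~1/2 = 1/2
γ → ~β = 1/2 → 1/2 = 1/2
β → β = 1/2 → 1/2 = 1/2
β ↔ (β → β) = 1/2 ↔ 1/2 = 1/2
(γ → ~β) ∨ (β ↔ (β → β)) = 1/2 ∨ 1/2 = 1/2
~((γ → ~β) ∨ (β ↔ (β → β))) = ~1/2 = 1/2
~~((γ → ~β) ∨ (β ↔ (β → β))) = ~1/2 = 1/2

1/2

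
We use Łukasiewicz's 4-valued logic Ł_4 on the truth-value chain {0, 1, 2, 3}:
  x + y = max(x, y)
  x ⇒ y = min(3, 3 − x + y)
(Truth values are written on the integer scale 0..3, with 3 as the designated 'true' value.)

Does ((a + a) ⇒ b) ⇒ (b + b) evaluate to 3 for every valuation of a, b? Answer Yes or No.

No

Counterexample: take a = 0, b = 0.
a + a = 0 + 0 = 0
(a + a) ⇒ b = 0 ⇒ 0 = 3
b + b = 0 + 0 = 0
((a + a) ⇒ b) ⇒ (b + b) = 3 ⇒ 0 = 0
This gives 0 ≠ 3.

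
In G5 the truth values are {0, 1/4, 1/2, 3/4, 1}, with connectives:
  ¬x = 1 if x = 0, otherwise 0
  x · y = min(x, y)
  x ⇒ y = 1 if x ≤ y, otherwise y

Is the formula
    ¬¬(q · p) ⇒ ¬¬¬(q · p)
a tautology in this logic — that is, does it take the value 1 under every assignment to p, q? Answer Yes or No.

Counterexample: take p = 1/4, q = 1/4.
q · p = 1/4 · 1/4 = 1/4
¬(q · p) = ¬1/4 = 0
¬¬(q · p) = ¬0 = 1
q · p = 1/4 · 1/4 = 1/4
¬(q · p) = ¬1/4 = 0
¬¬(q · p) = ¬0 = 1
¬¬¬(q · p) = ¬1 = 0
¬¬(q · p) ⇒ ¬¬¬(q · p) = 1 ⇒ 0 = 0
This gives 0 ≠ 1.

No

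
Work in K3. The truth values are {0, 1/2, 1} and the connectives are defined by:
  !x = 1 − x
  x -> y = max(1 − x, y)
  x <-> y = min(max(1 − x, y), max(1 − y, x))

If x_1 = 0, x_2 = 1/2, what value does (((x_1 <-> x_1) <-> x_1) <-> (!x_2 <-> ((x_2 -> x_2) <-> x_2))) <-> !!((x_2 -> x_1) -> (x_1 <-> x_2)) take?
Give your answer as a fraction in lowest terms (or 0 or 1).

1/2

x_1 <-> x_1 = 0 <-> 0 = 1
(x_1 <-> x_1) <-> x_1 = 1 <-> 0 = 0
!x_2 = !1/2 = 1/2
x_2 -> x_2 = 1/2 -> 1/2 = 1/2
(x_2 -> x_2) <-> x_2 = 1/2 <-> 1/2 = 1/2
!x_2 <-> ((x_2 -> x_2) <-> x_2) = 1/2 <-> 1/2 = 1/2
((x_1 <-> x_1) <-> x_1) <-> (!x_2 <-> ((x_2 -> x_2) <-> x_2)) = 0 <-> 1/2 = 1/2
x_2 -> x_1 = 1/2 -> 0 = 1/2
x_1 <-> x_2 = 0 <-> 1/2 = 1/2
(x_2 -> x_1) -> (x_1 <-> x_2) = 1/2 -> 1/2 = 1/2
!((x_2 -> x_1) -> (x_1 <-> x_2)) = !1/2 = 1/2
!!((x_2 -> x_1) -> (x_1 <-> x_2)) = !1/2 = 1/2
(((x_1 <-> x_1) <-> x_1) <-> (!x_2 <-> ((x_2 -> x_2) <-> x_2))) <-> !!((x_2 -> x_1) -> (x_1 <-> x_2)) = 1/2 <-> 1/2 = 1/2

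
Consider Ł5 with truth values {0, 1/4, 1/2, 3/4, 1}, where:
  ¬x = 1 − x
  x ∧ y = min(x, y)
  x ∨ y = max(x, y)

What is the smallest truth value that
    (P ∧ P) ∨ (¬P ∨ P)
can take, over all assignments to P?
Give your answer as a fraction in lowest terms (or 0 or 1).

Take P = 1/2:
P ∧ P = 1/2 ∧ 1/2 = 1/2
¬P = ¬1/2 = 1/2
¬P ∨ P = 1/2 ∨ 1/2 = 1/2
(P ∧ P) ∨ (¬P ∨ P) = 1/2 ∨ 1/2 = 1/2
No assignment yields a value below 1/2, so this is the minimum.

1/2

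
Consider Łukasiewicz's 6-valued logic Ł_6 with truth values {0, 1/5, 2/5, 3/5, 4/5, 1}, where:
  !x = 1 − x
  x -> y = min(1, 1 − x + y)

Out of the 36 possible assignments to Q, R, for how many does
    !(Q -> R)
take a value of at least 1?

1

value 1: 1 assignment (counts)
value 4/5: 2 assignments
value 3/5: 3 assignments
value 2/5: 4 assignments
value 1/5: 5 assignments
value 0: 21 assignments
So 1 of the 36 assignments meets the threshold.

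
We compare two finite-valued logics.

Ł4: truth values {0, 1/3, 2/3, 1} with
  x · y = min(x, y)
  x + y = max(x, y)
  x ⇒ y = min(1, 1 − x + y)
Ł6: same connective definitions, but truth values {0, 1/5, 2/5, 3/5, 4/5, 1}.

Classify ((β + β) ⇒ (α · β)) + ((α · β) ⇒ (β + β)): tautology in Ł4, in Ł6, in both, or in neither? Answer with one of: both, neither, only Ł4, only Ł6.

In Ł4: every assignment gives 1 — tautology.
In Ł6: every assignment gives 1 — tautology.

both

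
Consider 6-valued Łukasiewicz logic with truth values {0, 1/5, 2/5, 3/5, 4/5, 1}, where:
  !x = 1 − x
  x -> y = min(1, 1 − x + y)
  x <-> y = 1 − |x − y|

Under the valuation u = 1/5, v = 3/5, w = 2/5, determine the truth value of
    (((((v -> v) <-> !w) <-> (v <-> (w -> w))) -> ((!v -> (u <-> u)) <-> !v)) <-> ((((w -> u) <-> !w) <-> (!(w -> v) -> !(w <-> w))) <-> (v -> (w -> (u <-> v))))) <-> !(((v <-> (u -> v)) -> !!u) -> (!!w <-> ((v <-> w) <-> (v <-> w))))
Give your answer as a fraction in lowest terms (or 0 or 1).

v -> v = 3/5 -> 3/5 = 1
!w = !2/5 = 3/5
(v -> v) <-> !w = 1 <-> 3/5 = 3/5
w -> w = 2/5 -> 2/5 = 1
v <-> (w -> w) = 3/5 <-> 1 = 3/5
((v -> v) <-> !w) <-> (v <-> (w -> w)) = 3/5 <-> 3/5 = 1
!v = !3/5 = 2/5
u <-> u = 1/5 <-> 1/5 = 1
!v -> (u <-> u) = 2/5 -> 1 = 1
!v = !3/5 = 2/5
(!v -> (u <-> u)) <-> !v = 1 <-> 2/5 = 2/5
(((v -> v) <-> !w) <-> (v <-> (w -> w))) -> ((!v -> (u <-> u)) <-> !v) = 1 -> 2/5 = 2/5
w -> u = 2/5 -> 1/5 = 4/5
!w = !2/5 = 3/5
(w -> u) <-> !w = 4/5 <-> 3/5 = 4/5
w -> v = 2/5 -> 3/5 = 1
!(w -> v) = !1 = 0
w <-> w = 2/5 <-> 2/5 = 1
!(w <-> w) = !1 = 0
!(w -> v) -> !(w <-> w) = 0 -> 0 = 1
((w -> u) <-> !w) <-> (!(w -> v) -> !(w <-> w)) = 4/5 <-> 1 = 4/5
u <-> v = 1/5 <-> 3/5 = 3/5
w -> (u <-> v) = 2/5 -> 3/5 = 1
v -> (w -> (u <-> v)) = 3/5 -> 1 = 1
(((w -> u) <-> !w) <-> (!(w -> v) -> !(w <-> w))) <-> (v -> (w -> (u <-> v))) = 4/5 <-> 1 = 4/5
((((v -> v) <-> !w) <-> (v <-> (w -> w))) -> ((!v -> (u <-> u)) <-> !v)) <-> ((((w -> u) <-> !w) <-> (!(w -> v) -> !(w <-> w))) <-> (v -> (w -> (u <-> v)))) = 2/5 <-> 4/5 = 3/5
u -> v = 1/5 -> 3/5 = 1
v <-> (u -> v) = 3/5 <-> 1 = 3/5
!u = !1/5 = 4/5
!!u = !4/5 = 1/5
(v <-> (u -> v)) -> !!u = 3/5 -> 1/5 = 3/5
!w = !2/5 = 3/5
!!w = !3/5 = 2/5
v <-> w = 3/5 <-> 2/5 = 4/5
v <-> w = 3/5 <-> 2/5 = 4/5
(v <-> w) <-> (v <-> w) = 4/5 <-> 4/5 = 1
!!w <-> ((v <-> w) <-> (v <-> w)) = 2/5 <-> 1 = 2/5
((v <-> (u -> v)) -> !!u) -> (!!w <-> ((v <-> w) <-> (v <-> w))) = 3/5 -> 2/5 = 4/5
!(((v <-> (u -> v)) -> !!u) -> (!!w <-> ((v <-> w) <-> (v <-> w)))) = !4/5 = 1/5
(((((v -> v) <-> !w) <-> (v <-> (w -> w))) -> ((!v -> (u <-> u)) <-> !v)) <-> ((((w -> u) <-> !w) <-> (!(w -> v) -> !(w <-> w))) <-> (v -> (w -> (u <-> v))))) <-> !(((v <-> (u -> v)) -> !!u) -> (!!w <-> ((v <-> w) <-> (v <-> w)))) = 3/5 <-> 1/5 = 3/5

3/5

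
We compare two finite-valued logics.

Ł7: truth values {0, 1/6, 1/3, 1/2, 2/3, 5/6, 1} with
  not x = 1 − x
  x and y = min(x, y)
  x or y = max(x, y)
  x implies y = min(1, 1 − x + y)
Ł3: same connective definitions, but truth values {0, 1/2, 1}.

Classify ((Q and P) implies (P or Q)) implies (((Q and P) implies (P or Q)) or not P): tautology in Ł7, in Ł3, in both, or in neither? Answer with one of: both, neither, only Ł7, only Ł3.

both

In Ł7: every assignment gives 1 — tautology.
In Ł3: every assignment gives 1 — tautology.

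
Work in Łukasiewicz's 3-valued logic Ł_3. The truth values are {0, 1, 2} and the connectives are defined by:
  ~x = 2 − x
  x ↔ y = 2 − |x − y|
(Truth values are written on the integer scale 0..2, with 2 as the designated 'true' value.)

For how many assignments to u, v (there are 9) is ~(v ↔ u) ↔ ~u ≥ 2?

u = 0, v = 0 ↦ 0  <
u = 0, v = 1 ↦ 1  <
u = 0, v = 2 ↦ 2  ≥
u = 1, v = 0 ↦ 2  ≥
u = 1, v = 1 ↦ 1  <
u = 1, v = 2 ↦ 2  ≥
u = 2, v = 0 ↦ 0  <
u = 2, v = 1 ↦ 1  <
u = 2, v = 2 ↦ 2  ≥
So 4 of the 9 assignments meet the threshold.

4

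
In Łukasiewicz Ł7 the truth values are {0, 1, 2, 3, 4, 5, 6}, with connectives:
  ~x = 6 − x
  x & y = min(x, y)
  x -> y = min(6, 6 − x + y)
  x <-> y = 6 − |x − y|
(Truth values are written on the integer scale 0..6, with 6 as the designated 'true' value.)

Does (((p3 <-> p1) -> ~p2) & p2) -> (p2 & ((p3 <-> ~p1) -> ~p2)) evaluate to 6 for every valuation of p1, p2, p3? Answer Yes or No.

No

Counterexample: take p1 = 0, p2 = 4, p3 = 5.
p3 <-> p1 = 5 <-> 0 = 1
~p2 = ~4 = 2
(p3 <-> p1) -> ~p2 = 1 -> 2 = 6
((p3 <-> p1) -> ~p2) & p2 = 6 & 4 = 4
~p1 = ~0 = 6
p3 <-> ~p1 = 5 <-> 6 = 5
~p2 = ~4 = 2
(p3 <-> ~p1) -> ~p2 = 5 -> 2 = 3
p2 & ((p3 <-> ~p1) -> ~p2) = 4 & 3 = 3
(((p3 <-> p1) -> ~p2) & p2) -> (p2 & ((p3 <-> ~p1) -> ~p2)) = 4 -> 3 = 5
This gives 5 ≠ 6.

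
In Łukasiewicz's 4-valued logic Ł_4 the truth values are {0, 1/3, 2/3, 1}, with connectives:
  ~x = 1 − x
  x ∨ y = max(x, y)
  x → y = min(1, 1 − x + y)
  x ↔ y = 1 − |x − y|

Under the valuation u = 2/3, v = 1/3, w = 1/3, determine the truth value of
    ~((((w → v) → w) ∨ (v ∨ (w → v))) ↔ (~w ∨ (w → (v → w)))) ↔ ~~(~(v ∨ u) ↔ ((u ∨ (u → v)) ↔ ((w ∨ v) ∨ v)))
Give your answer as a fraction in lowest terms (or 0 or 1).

w → v = 1/3 → 1/3 = 1
(w → v) → w = 1 → 1/3 = 1/3
w → v = 1/3 → 1/3 = 1
v ∨ (w → v) = 1/3 ∨ 1 = 1
((w → v) → w) ∨ (v ∨ (w → v)) = 1/3 ∨ 1 = 1
~w = ~1/3 = 2/3
v → w = 1/3 → 1/3 = 1
w → (v → w) = 1/3 → 1 = 1
~w ∨ (w → (v → w)) = 2/3 ∨ 1 = 1
(((w → v) → w) ∨ (v ∨ (w → v))) ↔ (~w ∨ (w → (v → w))) = 1 ↔ 1 = 1
~((((w → v) → w) ∨ (v ∨ (w → v))) ↔ (~w ∨ (w → (v → w)))) = ~1 = 0
v ∨ u = 1/3 ∨ 2/3 = 2/3
~(v ∨ u) = ~2/3 = 1/3
u → v = 2/3 → 1/3 = 2/3
u ∨ (u → v) = 2/3 ∨ 2/3 = 2/3
w ∨ v = 1/3 ∨ 1/3 = 1/3
(w ∨ v) ∨ v = 1/3 ∨ 1/3 = 1/3
(u ∨ (u → v)) ↔ ((w ∨ v) ∨ v) = 2/3 ↔ 1/3 = 2/3
~(v ∨ u) ↔ ((u ∨ (u → v)) ↔ ((w ∨ v) ∨ v)) = 1/3 ↔ 2/3 = 2/3
~(~(v ∨ u) ↔ ((u ∨ (u → v)) ↔ ((w ∨ v) ∨ v))) = ~2/3 = 1/3
~~(~(v ∨ u) ↔ ((u ∨ (u → v)) ↔ ((w ∨ v) ∨ v))) = ~1/3 = 2/3
~((((w → v) → w) ∨ (v ∨ (w → v))) ↔ (~w ∨ (w → (v → w)))) ↔ ~~(~(v ∨ u) ↔ ((u ∨ (u → v)) ↔ ((w ∨ v) ∨ v))) = 0 ↔ 2/3 = 1/3

1/3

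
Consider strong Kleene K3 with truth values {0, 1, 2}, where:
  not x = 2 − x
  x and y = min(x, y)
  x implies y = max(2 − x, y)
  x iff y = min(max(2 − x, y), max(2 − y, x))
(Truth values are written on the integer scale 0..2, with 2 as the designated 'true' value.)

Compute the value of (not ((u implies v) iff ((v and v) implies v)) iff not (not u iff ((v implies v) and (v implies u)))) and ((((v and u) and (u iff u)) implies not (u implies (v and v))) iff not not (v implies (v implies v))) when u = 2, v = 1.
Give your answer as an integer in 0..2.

u implies v = 2 implies 1 = 1
v and v = 1 and 1 = 1
(v and v) implies v = 1 implies 1 = 1
(u implies v) iff ((v and v) implies v) = 1 iff 1 = 1
not ((u implies v) iff ((v and v) implies v)) = not 1 = 1
not u = not 2 = 0
v implies v = 1 implies 1 = 1
v implies u = 1 implies 2 = 2
(v implies v) and (v implies u) = 1 and 2 = 1
not u iff ((v implies v) and (v implies u)) = 0 iff 1 = 1
not (not u iff ((v implies v) and (v implies u))) = not 1 = 1
not ((u implies v) iff ((v and v) implies v)) iff not (not u iff ((v implies v) and (v implies u))) = 1 iff 1 = 1
v and u = 1 and 2 = 1
u iff u = 2 iff 2 = 2
(v and u) and (u iff u) = 1 and 2 = 1
v and v = 1 and 1 = 1
u implies (v and v) = 2 implies 1 = 1
not (u implies (v and v)) = not 1 = 1
((v and u) and (u iff u)) implies not (u implies (v and v)) = 1 implies 1 = 1
v implies v = 1 implies 1 = 1
v implies (v implies v) = 1 implies 1 = 1
not (v implies (v implies v)) = not 1 = 1
not not (v implies (v implies v)) = not 1 = 1
(((v and u) and (u iff u)) implies not (u implies (v and v))) iff not not (v implies (v implies v)) = 1 iff 1 = 1
(not ((u implies v) iff ((v and v) implies v)) iff not (not u iff ((v implies v) and (v implies u)))) and ((((v and u) and (u iff u)) implies not (u implies (v and v))) iff not not (v implies (v implies v))) = 1 and 1 = 1

1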